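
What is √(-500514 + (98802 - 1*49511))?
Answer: I*√451223 ≈ 671.73*I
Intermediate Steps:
√(-500514 + (98802 - 1*49511)) = √(-500514 + (98802 - 49511)) = √(-500514 + 49291) = √(-451223) = I*√451223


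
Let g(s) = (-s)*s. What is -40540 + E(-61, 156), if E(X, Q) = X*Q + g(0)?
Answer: -50056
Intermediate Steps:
g(s) = -s²
E(X, Q) = Q*X (E(X, Q) = X*Q - 1*0² = Q*X - 1*0 = Q*X + 0 = Q*X)
-40540 + E(-61, 156) = -40540 + 156*(-61) = -40540 - 9516 = -50056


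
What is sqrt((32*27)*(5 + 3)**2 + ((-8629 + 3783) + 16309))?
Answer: 17*sqrt(231) ≈ 258.38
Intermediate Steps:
sqrt((32*27)*(5 + 3)**2 + ((-8629 + 3783) + 16309)) = sqrt(864*8**2 + (-4846 + 16309)) = sqrt(864*64 + 11463) = sqrt(55296 + 11463) = sqrt(66759) = 17*sqrt(231)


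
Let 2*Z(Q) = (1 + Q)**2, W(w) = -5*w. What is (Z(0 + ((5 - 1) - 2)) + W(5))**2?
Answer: 1681/4 ≈ 420.25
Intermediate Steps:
Z(Q) = (1 + Q)**2/2
(Z(0 + ((5 - 1) - 2)) + W(5))**2 = ((1 + (0 + ((5 - 1) - 2)))**2/2 - 5*5)**2 = ((1 + (0 + (4 - 2)))**2/2 - 25)**2 = ((1 + (0 + 2))**2/2 - 25)**2 = ((1 + 2)**2/2 - 25)**2 = ((1/2)*3**2 - 25)**2 = ((1/2)*9 - 25)**2 = (9/2 - 25)**2 = (-41/2)**2 = 1681/4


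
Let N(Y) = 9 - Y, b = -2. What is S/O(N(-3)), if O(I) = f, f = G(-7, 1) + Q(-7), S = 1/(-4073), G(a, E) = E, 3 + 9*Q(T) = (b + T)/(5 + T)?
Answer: -6/28511 ≈ -0.00021045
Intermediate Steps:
Q(T) = -⅓ + (-2 + T)/(9*(5 + T)) (Q(T) = -⅓ + ((-2 + T)/(5 + T))/9 = -⅓ + (-2 + T)/(9*(5 + T)))
S = -1/4073 ≈ -0.00024552
f = 7/6 (f = 1 + (-17 - 2*(-7))/(9*(5 - 7)) = 1 + (⅑)*(-17 + 14)/(-2) = 1 + (⅑)*(-½)*(-3) = 1 + ⅙ = 7/6 ≈ 1.1667)
O(I) = 7/6
S/O(N(-3)) = -1/(4073*7/6) = -1/4073*6/7 = -6/28511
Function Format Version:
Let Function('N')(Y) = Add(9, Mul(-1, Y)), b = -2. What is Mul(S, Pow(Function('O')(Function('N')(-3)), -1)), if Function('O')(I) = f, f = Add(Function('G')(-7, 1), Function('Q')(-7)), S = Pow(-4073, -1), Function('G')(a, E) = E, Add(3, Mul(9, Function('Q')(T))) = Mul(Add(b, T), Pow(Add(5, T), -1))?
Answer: Rational(-6, 28511) ≈ -0.00021045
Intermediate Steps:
Function('Q')(T) = Add(Rational(-1, 3), Mul(Rational(1, 9), Pow(Add(5, T), -1), Add(-2, T))) (Function('Q')(T) = Add(Rational(-1, 3), Mul(Rational(1, 9), Mul(Add(-2, T), Pow(Add(5, T), -1)))) = Add(Rational(-1, 3), Mul(Rational(1, 9), Mul(Pow(Add(5, T), -1), Add(-2, T)))) = Add(Rational(-1, 3), Mul(Rational(1, 9), Pow(Add(5, T), -1), Add(-2, T))))
S = Rational(-1, 4073) ≈ -0.00024552
f = Rational(7, 6) (f = Add(1, Mul(Rational(1, 9), Pow(Add(5, -7), -1), Add(-17, Mul(-2, -7)))) = Add(1, Mul(Rational(1, 9), Pow(-2, -1), Add(-17, 14))) = Add(1, Mul(Rational(1, 9), Rational(-1, 2), -3)) = Add(1, Rational(1, 6)) = Rational(7, 6) ≈ 1.1667)
Function('O')(I) = Rational(7, 6)
Mul(S, Pow(Function('O')(Function('N')(-3)), -1)) = Mul(Rational(-1, 4073), Pow(Rational(7, 6), -1)) = Mul(Rational(-1, 4073), Rational(6, 7)) = Rational(-6, 28511)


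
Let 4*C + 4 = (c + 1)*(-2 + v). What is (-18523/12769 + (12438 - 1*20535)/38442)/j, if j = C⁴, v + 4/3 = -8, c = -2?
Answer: -176137579944/1197794602103 ≈ -0.14705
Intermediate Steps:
v = -28/3 (v = -4/3 - 8 = -28/3 ≈ -9.3333)
C = 11/6 (C = -1 + ((-2 + 1)*(-2 - 28/3))/4 = -1 + (-1*(-34/3))/4 = -1 + (¼)*(34/3) = -1 + 17/6 = 11/6 ≈ 1.8333)
j = 14641/1296 (j = (11/6)⁴ = 14641/1296 ≈ 11.297)
(-18523/12769 + (12438 - 1*20535)/38442)/j = (-18523/12769 + (12438 - 1*20535)/38442)/(14641/1296) = (-18523*1/12769 + (12438 - 20535)*(1/38442))*(1296/14641) = (-18523/12769 - 8097*1/38442)*(1296/14641) = (-18523/12769 - 2699/12814)*(1296/14641) = -271817253/163621966*1296/14641 = -176137579944/1197794602103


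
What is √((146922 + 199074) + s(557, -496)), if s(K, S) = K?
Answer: √346553 ≈ 588.69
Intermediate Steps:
√((146922 + 199074) + s(557, -496)) = √((146922 + 199074) + 557) = √(345996 + 557) = √346553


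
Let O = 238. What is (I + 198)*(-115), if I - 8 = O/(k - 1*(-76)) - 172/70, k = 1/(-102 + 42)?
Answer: -758496668/31913 ≈ -23768.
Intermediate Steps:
k = -1/60 (k = 1/(-60) = -1/60 ≈ -0.016667)
I = 1384246/159565 (I = 8 + (238/(-1/60 - 1*(-76)) - 172/70) = 8 + (238/(-1/60 + 76) - 172*1/70) = 8 + (238/(4559/60) - 86/35) = 8 + (238*(60/4559) - 86/35) = 8 + (14280/4559 - 86/35) = 8 + 107726/159565 = 1384246/159565 ≈ 8.6751)
(I + 198)*(-115) = (1384246/159565 + 198)*(-115) = (32978116/159565)*(-115) = -758496668/31913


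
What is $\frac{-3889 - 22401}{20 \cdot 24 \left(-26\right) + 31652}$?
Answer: $- \frac{13145}{9586} \approx -1.3713$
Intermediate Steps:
$\frac{-3889 - 22401}{20 \cdot 24 \left(-26\right) + 31652} = - \frac{26290}{480 \left(-26\right) + 31652} = - \frac{26290}{-12480 + 31652} = - \frac{26290}{19172} = \left(-26290\right) \frac{1}{19172} = - \frac{13145}{9586}$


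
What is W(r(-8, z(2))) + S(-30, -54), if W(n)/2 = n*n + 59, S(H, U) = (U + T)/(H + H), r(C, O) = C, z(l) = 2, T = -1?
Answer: 2963/12 ≈ 246.92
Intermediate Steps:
S(H, U) = (-1 + U)/(2*H) (S(H, U) = (U - 1)/(H + H) = (-1 + U)/((2*H)) = (-1 + U)*(1/(2*H)) = (-1 + U)/(2*H))
W(n) = 118 + 2*n**2 (W(n) = 2*(n*n + 59) = 2*(n**2 + 59) = 2*(59 + n**2) = 118 + 2*n**2)
W(r(-8, z(2))) + S(-30, -54) = (118 + 2*(-8)**2) + (1/2)*(-1 - 54)/(-30) = (118 + 2*64) + (1/2)*(-1/30)*(-55) = (118 + 128) + 11/12 = 246 + 11/12 = 2963/12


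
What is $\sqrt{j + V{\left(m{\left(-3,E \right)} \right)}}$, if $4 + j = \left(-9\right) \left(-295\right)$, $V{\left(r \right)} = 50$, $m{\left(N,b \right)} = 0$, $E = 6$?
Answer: $\sqrt{2701} \approx 51.971$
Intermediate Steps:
$j = 2651$ ($j = -4 - -2655 = -4 + 2655 = 2651$)
$\sqrt{j + V{\left(m{\left(-3,E \right)} \right)}} = \sqrt{2651 + 50} = \sqrt{2701}$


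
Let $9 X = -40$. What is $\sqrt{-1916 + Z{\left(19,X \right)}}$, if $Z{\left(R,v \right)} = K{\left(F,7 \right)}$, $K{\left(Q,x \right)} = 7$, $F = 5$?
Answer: $i \sqrt{1909} \approx 43.692 i$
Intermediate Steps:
$X = - \frac{40}{9}$ ($X = \frac{1}{9} \left(-40\right) = - \frac{40}{9} \approx -4.4444$)
$Z{\left(R,v \right)} = 7$
$\sqrt{-1916 + Z{\left(19,X \right)}} = \sqrt{-1916 + 7} = \sqrt{-1909} = i \sqrt{1909}$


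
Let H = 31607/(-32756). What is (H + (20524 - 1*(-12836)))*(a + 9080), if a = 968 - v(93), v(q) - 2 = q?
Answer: 10875728228009/32756 ≈ 3.3202e+8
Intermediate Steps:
H = -31607/32756 (H = 31607*(-1/32756) = -31607/32756 ≈ -0.96492)
v(q) = 2 + q
a = 873 (a = 968 - (2 + 93) = 968 - 1*95 = 968 - 95 = 873)
(H + (20524 - 1*(-12836)))*(a + 9080) = (-31607/32756 + (20524 - 1*(-12836)))*(873 + 9080) = (-31607/32756 + (20524 + 12836))*9953 = (-31607/32756 + 33360)*9953 = (1092708553/32756)*9953 = 10875728228009/32756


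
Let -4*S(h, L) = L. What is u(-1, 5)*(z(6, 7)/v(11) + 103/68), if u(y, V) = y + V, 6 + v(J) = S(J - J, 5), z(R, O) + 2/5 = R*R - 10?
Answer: -19881/2465 ≈ -8.0653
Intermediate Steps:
S(h, L) = -L/4
z(R, O) = -52/5 + R² (z(R, O) = -⅖ + (R*R - 10) = -⅖ + (R² - 10) = -⅖ + (-10 + R²) = -52/5 + R²)
v(J) = -29/4 (v(J) = -6 - ¼*5 = -6 - 5/4 = -29/4)
u(y, V) = V + y
u(-1, 5)*(z(6, 7)/v(11) + 103/68) = (5 - 1)*((-52/5 + 6²)/(-29/4) + 103/68) = 4*((-52/5 + 36)*(-4/29) + 103*(1/68)) = 4*((128/5)*(-4/29) + 103/68) = 4*(-512/145 + 103/68) = 4*(-19881/9860) = -19881/2465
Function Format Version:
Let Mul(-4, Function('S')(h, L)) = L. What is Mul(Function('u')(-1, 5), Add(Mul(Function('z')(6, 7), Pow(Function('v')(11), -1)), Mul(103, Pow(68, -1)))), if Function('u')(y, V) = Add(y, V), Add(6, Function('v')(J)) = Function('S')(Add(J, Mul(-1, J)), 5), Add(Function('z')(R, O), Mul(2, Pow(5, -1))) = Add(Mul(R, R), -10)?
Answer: Rational(-19881, 2465) ≈ -8.0653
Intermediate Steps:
Function('S')(h, L) = Mul(Rational(-1, 4), L)
Function('z')(R, O) = Add(Rational(-52, 5), Pow(R, 2)) (Function('z')(R, O) = Add(Rational(-2, 5), Add(Mul(R, R), -10)) = Add(Rational(-2, 5), Add(Pow(R, 2), -10)) = Add(Rational(-2, 5), Add(-10, Pow(R, 2))) = Add(Rational(-52, 5), Pow(R, 2)))
Function('v')(J) = Rational(-29, 4) (Function('v')(J) = Add(-6, Mul(Rational(-1, 4), 5)) = Add(-6, Rational(-5, 4)) = Rational(-29, 4))
Function('u')(y, V) = Add(V, y)
Mul(Function('u')(-1, 5), Add(Mul(Function('z')(6, 7), Pow(Function('v')(11), -1)), Mul(103, Pow(68, -1)))) = Mul(Add(5, -1), Add(Mul(Add(Rational(-52, 5), Pow(6, 2)), Pow(Rational(-29, 4), -1)), Mul(103, Pow(68, -1)))) = Mul(4, Add(Mul(Add(Rational(-52, 5), 36), Rational(-4, 29)), Mul(103, Rational(1, 68)))) = Mul(4, Add(Mul(Rational(128, 5), Rational(-4, 29)), Rational(103, 68))) = Mul(4, Add(Rational(-512, 145), Rational(103, 68))) = Mul(4, Rational(-19881, 9860)) = Rational(-19881, 2465)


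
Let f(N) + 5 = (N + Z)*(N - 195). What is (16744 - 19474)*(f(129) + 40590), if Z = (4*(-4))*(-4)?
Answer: -76022310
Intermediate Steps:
Z = 64 (Z = -16*(-4) = 64)
f(N) = -5 + (-195 + N)*(64 + N) (f(N) = -5 + (N + 64)*(N - 195) = -5 + (64 + N)*(-195 + N) = -5 + (-195 + N)*(64 + N))
(16744 - 19474)*(f(129) + 40590) = (16744 - 19474)*((-12485 + 129² - 131*129) + 40590) = -2730*((-12485 + 16641 - 16899) + 40590) = -2730*(-12743 + 40590) = -2730*27847 = -76022310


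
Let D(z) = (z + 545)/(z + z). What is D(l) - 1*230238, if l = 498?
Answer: -229316005/996 ≈ -2.3024e+5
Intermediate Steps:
D(z) = (545 + z)/(2*z) (D(z) = (545 + z)/((2*z)) = (545 + z)*(1/(2*z)) = (545 + z)/(2*z))
D(l) - 1*230238 = (½)*(545 + 498)/498 - 1*230238 = (½)*(1/498)*1043 - 230238 = 1043/996 - 230238 = -229316005/996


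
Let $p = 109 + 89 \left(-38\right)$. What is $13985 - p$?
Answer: $17258$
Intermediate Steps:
$p = -3273$ ($p = 109 - 3382 = -3273$)
$13985 - p = 13985 - -3273 = 13985 + 3273 = 17258$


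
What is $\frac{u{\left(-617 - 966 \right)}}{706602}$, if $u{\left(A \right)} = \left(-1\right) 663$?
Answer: $- \frac{17}{18118} \approx -0.00093829$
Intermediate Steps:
$u{\left(A \right)} = -663$
$\frac{u{\left(-617 - 966 \right)}}{706602} = - \frac{663}{706602} = \left(-663\right) \frac{1}{706602} = - \frac{17}{18118}$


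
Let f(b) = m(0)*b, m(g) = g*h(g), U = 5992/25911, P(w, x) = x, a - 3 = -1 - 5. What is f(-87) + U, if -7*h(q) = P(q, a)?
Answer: 5992/25911 ≈ 0.23125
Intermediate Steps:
a = -3 (a = 3 + (-1 - 5) = 3 - 6 = -3)
U = 5992/25911 (U = 5992*(1/25911) = 5992/25911 ≈ 0.23125)
h(q) = 3/7 (h(q) = -⅐*(-3) = 3/7)
m(g) = 3*g/7 (m(g) = g*(3/7) = 3*g/7)
f(b) = 0 (f(b) = ((3/7)*0)*b = 0*b = 0)
f(-87) + U = 0 + 5992/25911 = 5992/25911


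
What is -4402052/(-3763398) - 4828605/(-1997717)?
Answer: 13483008257537/3759102081183 ≈ 3.5868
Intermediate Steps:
-4402052/(-3763398) - 4828605/(-1997717) = -4402052*(-1/3763398) - 4828605*(-1/1997717) = 2201026/1881699 + 4828605/1997717 = 13483008257537/3759102081183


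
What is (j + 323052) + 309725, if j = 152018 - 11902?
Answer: 772893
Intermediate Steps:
j = 140116
(j + 323052) + 309725 = (140116 + 323052) + 309725 = 463168 + 309725 = 772893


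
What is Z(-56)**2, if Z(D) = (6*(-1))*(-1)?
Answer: 36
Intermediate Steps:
Z(D) = 6 (Z(D) = -6*(-1) = 6)
Z(-56)**2 = 6**2 = 36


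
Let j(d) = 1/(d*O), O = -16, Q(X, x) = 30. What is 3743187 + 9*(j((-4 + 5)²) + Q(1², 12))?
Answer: 59895303/16 ≈ 3.7435e+6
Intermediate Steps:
j(d) = -1/(16*d) (j(d) = 1/(d*(-16)) = -1/16/d = -1/(16*d))
3743187 + 9*(j((-4 + 5)²) + Q(1², 12)) = 3743187 + 9*(-1/(16*(-4 + 5)²) + 30) = 3743187 + 9*(-1/(16*(1²)) + 30) = 3743187 + 9*(-1/16/1 + 30) = 3743187 + 9*(-1/16*1 + 30) = 3743187 + 9*(-1/16 + 30) = 3743187 + 9*(479/16) = 3743187 + 4311/16 = 59895303/16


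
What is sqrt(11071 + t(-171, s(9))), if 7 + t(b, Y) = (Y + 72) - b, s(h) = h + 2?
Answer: sqrt(11318) ≈ 106.39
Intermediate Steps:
s(h) = 2 + h
t(b, Y) = 65 + Y - b (t(b, Y) = -7 + ((Y + 72) - b) = -7 + ((72 + Y) - b) = -7 + (72 + Y - b) = 65 + Y - b)
sqrt(11071 + t(-171, s(9))) = sqrt(11071 + (65 + (2 + 9) - 1*(-171))) = sqrt(11071 + (65 + 11 + 171)) = sqrt(11071 + 247) = sqrt(11318)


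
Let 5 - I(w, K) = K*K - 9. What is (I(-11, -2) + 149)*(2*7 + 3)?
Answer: 2703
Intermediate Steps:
I(w, K) = 14 - K² (I(w, K) = 5 - (K*K - 9) = 5 - (K² - 9) = 5 - (-9 + K²) = 5 + (9 - K²) = 14 - K²)
(I(-11, -2) + 149)*(2*7 + 3) = ((14 - 1*(-2)²) + 149)*(2*7 + 3) = ((14 - 1*4) + 149)*(14 + 3) = ((14 - 4) + 149)*17 = (10 + 149)*17 = 159*17 = 2703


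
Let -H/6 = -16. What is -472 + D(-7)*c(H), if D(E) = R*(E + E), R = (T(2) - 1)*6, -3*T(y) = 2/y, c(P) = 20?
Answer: 1768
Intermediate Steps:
H = 96 (H = -6*(-16) = 96)
T(y) = -2/(3*y)
R = -8 (R = (-2/3/2 - 1)*6 = (-2/3*1/2 - 1)*6 = (-1/3 - 1)*6 = -4/3*6 = -8)
D(E) = -16*E (D(E) = -8*(E + E) = -16*E)
-472 + D(-7)*c(H) = -472 - 16*(-7)*20 = -472 + 112*20 = -472 + 2240 = 1768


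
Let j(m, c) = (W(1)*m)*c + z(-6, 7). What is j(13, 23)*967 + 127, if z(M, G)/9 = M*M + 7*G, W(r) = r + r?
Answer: 1318148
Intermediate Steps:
W(r) = 2*r
z(M, G) = 9*M² + 63*G (z(M, G) = 9*(M*M + 7*G) = 9*(M² + 7*G) = 9*M² + 63*G)
j(m, c) = 765 + 2*c*m (j(m, c) = ((2*1)*m)*c + (9*(-6)² + 63*7) = (2*m)*c + (9*36 + 441) = 2*c*m + (324 + 441) = 2*c*m + 765 = 765 + 2*c*m)
j(13, 23)*967 + 127 = (765 + 2*23*13)*967 + 127 = (765 + 598)*967 + 127 = 1363*967 + 127 = 1318021 + 127 = 1318148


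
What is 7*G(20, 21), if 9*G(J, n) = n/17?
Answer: 49/51 ≈ 0.96078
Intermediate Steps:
G(J, n) = n/153 (G(J, n) = (n/17)/9 = n/153)
7*G(20, 21) = 7*((1/153)*21) = 7*(7/51) = 49/51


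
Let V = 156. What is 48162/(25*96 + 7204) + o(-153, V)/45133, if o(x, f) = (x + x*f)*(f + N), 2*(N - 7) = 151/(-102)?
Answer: -35259265425/433457332 ≈ -81.344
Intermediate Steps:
N = 1277/204 (N = 7 + (151/(-102))/2 = 7 + (151*(-1/102))/2 = 7 + (½)*(-151/102) = 7 - 151/204 = 1277/204 ≈ 6.2598)
o(x, f) = (1277/204 + f)*(x + f*x) (o(x, f) = (x + x*f)*(f + 1277/204) = (x + f*x)*(1277/204 + f) = (1277/204 + f)*(x + f*x))
48162/(25*96 + 7204) + o(-153, V)/45133 = 48162/(25*96 + 7204) + ((1/204)*(-153)*(1277 + 204*156² + 1481*156))/45133 = 48162/(2400 + 7204) + ((1/204)*(-153)*(1277 + 204*24336 + 231036))*(1/45133) = 48162/9604 + ((1/204)*(-153)*(1277 + 4964544 + 231036))*(1/45133) = 48162*(1/9604) + ((1/204)*(-153)*5196857)*(1/45133) = 24081/4802 - 15590571/4*1/45133 = 24081/4802 - 15590571/180532 = -35259265425/433457332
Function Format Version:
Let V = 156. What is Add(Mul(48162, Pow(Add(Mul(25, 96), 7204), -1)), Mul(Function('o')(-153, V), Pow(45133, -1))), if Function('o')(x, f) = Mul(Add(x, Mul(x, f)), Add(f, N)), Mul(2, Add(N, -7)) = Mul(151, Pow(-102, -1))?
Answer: Rational(-35259265425, 433457332) ≈ -81.344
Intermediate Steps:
N = Rational(1277, 204) (N = Add(7, Mul(Rational(1, 2), Mul(151, Pow(-102, -1)))) = Add(7, Mul(Rational(1, 2), Mul(151, Rational(-1, 102)))) = Add(7, Mul(Rational(1, 2), Rational(-151, 102))) = Add(7, Rational(-151, 204)) = Rational(1277, 204) ≈ 6.2598)
Function('o')(x, f) = Mul(Add(Rational(1277, 204), f), Add(x, Mul(f, x))) (Function('o')(x, f) = Mul(Add(x, Mul(x, f)), Add(f, Rational(1277, 204))) = Mul(Add(x, Mul(f, x)), Add(Rational(1277, 204), f)) = Mul(Add(Rational(1277, 204), f), Add(x, Mul(f, x))))
Add(Mul(48162, Pow(Add(Mul(25, 96), 7204), -1)), Mul(Function('o')(-153, V), Pow(45133, -1))) = Add(Mul(48162, Pow(Add(Mul(25, 96), 7204), -1)), Mul(Mul(Rational(1, 204), -153, Add(1277, Mul(204, Pow(156, 2)), Mul(1481, 156))), Pow(45133, -1))) = Add(Mul(48162, Pow(Add(2400, 7204), -1)), Mul(Mul(Rational(1, 204), -153, Add(1277, Mul(204, 24336), 231036)), Rational(1, 45133))) = Add(Mul(48162, Pow(9604, -1)), Mul(Mul(Rational(1, 204), -153, Add(1277, 4964544, 231036)), Rational(1, 45133))) = Add(Mul(48162, Rational(1, 9604)), Mul(Mul(Rational(1, 204), -153, 5196857), Rational(1, 45133))) = Add(Rational(24081, 4802), Mul(Rational(-15590571, 4), Rational(1, 45133))) = Add(Rational(24081, 4802), Rational(-15590571, 180532)) = Rational(-35259265425, 433457332)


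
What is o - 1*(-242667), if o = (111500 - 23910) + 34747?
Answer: 365004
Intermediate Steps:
o = 122337 (o = 87590 + 34747 = 122337)
o - 1*(-242667) = 122337 - 1*(-242667) = 122337 + 242667 = 365004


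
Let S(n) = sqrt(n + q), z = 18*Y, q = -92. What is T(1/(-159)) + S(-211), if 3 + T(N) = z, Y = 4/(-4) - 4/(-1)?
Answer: 51 + I*sqrt(303) ≈ 51.0 + 17.407*I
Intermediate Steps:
Y = 3 (Y = 4*(-1/4) - 4*(-1) = -1 + 4 = 3)
z = 54 (z = 18*3 = 54)
S(n) = sqrt(-92 + n) (S(n) = sqrt(n - 92) = sqrt(-92 + n))
T(N) = 51 (T(N) = -3 + 54 = 51)
T(1/(-159)) + S(-211) = 51 + sqrt(-92 - 211) = 51 + sqrt(-303) = 51 + I*sqrt(303)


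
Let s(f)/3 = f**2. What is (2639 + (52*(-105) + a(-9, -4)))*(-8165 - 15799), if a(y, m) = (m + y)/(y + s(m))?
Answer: 67610432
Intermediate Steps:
s(f) = 3*f**2
a(y, m) = (m + y)/(y + 3*m**2)
(2639 + (52*(-105) + a(-9, -4)))*(-8165 - 15799) = (2639 + (52*(-105) + (-4 - 9)/(-9 + 3*(-4)**2)))*(-8165 - 15799) = (2639 + (-5460 - 13/(-9 + 3*16)))*(-23964) = (2639 + (-5460 - 13/(-9 + 48)))*(-23964) = (2639 + (-5460 - 13/39))*(-23964) = (2639 + (-5460 + (1/39)*(-13)))*(-23964) = (2639 + (-5460 - 1/3))*(-23964) = (2639 - 16381/3)*(-23964) = -8464/3*(-23964) = 67610432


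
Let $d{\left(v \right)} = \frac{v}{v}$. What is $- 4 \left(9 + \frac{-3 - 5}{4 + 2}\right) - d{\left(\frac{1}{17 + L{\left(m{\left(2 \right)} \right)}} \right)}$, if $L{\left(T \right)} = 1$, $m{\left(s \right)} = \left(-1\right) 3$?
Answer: $- \frac{95}{3} \approx -31.667$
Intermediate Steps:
$m{\left(s \right)} = -3$
$d{\left(v \right)} = 1$
$- 4 \left(9 + \frac{-3 - 5}{4 + 2}\right) - d{\left(\frac{1}{17 + L{\left(m{\left(2 \right)} \right)}} \right)} = - 4 \left(9 + \frac{-3 - 5}{4 + 2}\right) - 1 = - 4 \left(9 - \frac{8}{6}\right) - 1 = - 4 \left(9 - \frac{4}{3}\right) - 1 = \left(-4\right) \frac{23}{3} - 1 = - \frac{92}{3} - 1 = - \frac{95}{3}$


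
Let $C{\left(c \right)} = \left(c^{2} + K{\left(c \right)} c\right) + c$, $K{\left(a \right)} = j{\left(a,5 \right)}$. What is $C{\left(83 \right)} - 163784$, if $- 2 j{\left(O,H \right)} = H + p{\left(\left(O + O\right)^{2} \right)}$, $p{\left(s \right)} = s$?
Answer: $- \frac{2601187}{2} \approx -1.3006 \cdot 10^{6}$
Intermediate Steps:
$j{\left(O,H \right)} = - 2 O^{2} - \frac{H}{2}$ ($j{\left(O,H \right)} = - \frac{H + \left(O + O\right)^{2}}{2} = - \frac{H + \left(2 O\right)^{2}}{2} = - \frac{H + 4 O^{2}}{2} = - 2 O^{2} - \frac{H}{2}$)
$K{\left(a \right)} = - \frac{5}{2} - 2 a^{2}$ ($K{\left(a \right)} = - 2 a^{2} - \frac{5}{2} = - \frac{5}{2} - 2 a^{2}$)
$C{\left(c \right)} = c + c^{2} + c \left(- \frac{5}{2} - 2 c^{2}\right)$ ($C{\left(c \right)} = \left(c^{2} + \left(- \frac{5}{2} - 2 c^{2}\right) c\right) + c = \left(c^{2} + c \left(- \frac{5}{2} - 2 c^{2}\right)\right) + c = c + c^{2} + c \left(- \frac{5}{2} - 2 c^{2}\right)$)
$C{\left(83 \right)} - 163784 = \frac{1}{2} \cdot 83 \left(-3 - 4 \cdot 83^{2} + 2 \cdot 83\right) - 163784 = \frac{1}{2} \cdot 83 \left(-3 - 27556 + 166\right) - 163784 = \frac{1}{2} \cdot 83 \left(-27393\right) - 163784 = - \frac{2273619}{2} - 163784 = - \frac{2601187}{2}$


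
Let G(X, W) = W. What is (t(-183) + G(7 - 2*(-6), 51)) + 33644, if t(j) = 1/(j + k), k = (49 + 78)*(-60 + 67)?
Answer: 23788671/706 ≈ 33695.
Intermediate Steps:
k = 889 (k = 127*7 = 889)
t(j) = 1/(889 + j) (t(j) = 1/(j + 889) = 1/(889 + j))
(t(-183) + G(7 - 2*(-6), 51)) + 33644 = (1/(889 - 183) + 51) + 33644 = (1/706 + 51) + 33644 = 36007/706 + 33644 = 23788671/706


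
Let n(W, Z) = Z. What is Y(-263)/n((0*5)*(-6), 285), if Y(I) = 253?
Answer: 253/285 ≈ 0.88772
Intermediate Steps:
Y(-263)/n((0*5)*(-6), 285) = 253/285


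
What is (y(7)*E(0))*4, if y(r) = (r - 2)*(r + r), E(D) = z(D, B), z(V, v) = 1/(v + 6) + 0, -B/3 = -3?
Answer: 56/3 ≈ 18.667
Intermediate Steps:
B = 9 (B = -3*(-3) = 9)
z(V, v) = 1/(6 + v) (z(V, v) = 1/(6 + v) + 0 = 1/(6 + v))
E(D) = 1/15 (E(D) = 1/(6 + 9) = 1/15)
y(r) = 2*r*(-2 + r) (y(r) = (-2 + r)*(2*r) = 2*r*(-2 + r))
(y(7)*E(0))*4 = ((2*7*(-2 + 7))*(1/15))*4 = ((2*7*5)*(1/15))*4 = (70*(1/15))*4 = (14/3)*4 = 56/3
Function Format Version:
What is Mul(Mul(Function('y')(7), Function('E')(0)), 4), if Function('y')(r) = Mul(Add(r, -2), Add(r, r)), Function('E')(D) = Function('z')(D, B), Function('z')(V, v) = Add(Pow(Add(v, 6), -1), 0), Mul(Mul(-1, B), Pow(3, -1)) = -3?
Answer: Rational(56, 3) ≈ 18.667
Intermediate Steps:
B = 9 (B = Mul(-3, -3) = 9)
Function('z')(V, v) = Pow(Add(6, v), -1) (Function('z')(V, v) = Add(Pow(Add(6, v), -1), 0) = Pow(Add(6, v), -1))
Function('E')(D) = Rational(1, 15) (Function('E')(D) = Pow(Add(6, 9), -1) = Pow(15, -1) = Rational(1, 15))
Function('y')(r) = Mul(2, r, Add(-2, r)) (Function('y')(r) = Mul(Add(-2, r), Mul(2, r)) = Mul(2, r, Add(-2, r)))
Mul(Mul(Function('y')(7), Function('E')(0)), 4) = Mul(Mul(Mul(2, 7, Add(-2, 7)), Rational(1, 15)), 4) = Mul(Mul(Mul(2, 7, 5), Rational(1, 15)), 4) = Mul(Mul(70, Rational(1, 15)), 4) = Mul(Rational(14, 3), 4) = Rational(56, 3)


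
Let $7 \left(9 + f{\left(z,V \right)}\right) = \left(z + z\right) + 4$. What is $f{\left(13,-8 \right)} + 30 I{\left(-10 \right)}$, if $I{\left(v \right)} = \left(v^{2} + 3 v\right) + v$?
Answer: $\frac{12567}{7} \approx 1795.3$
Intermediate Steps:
$I{\left(v \right)} = v^{2} + 4 v$
$f{\left(z,V \right)} = - \frac{59}{7} + \frac{2 z}{7}$ ($f{\left(z,V \right)} = -9 + \frac{\left(z + z\right) + 4}{7} = -9 + \frac{2 z + 4}{7} = -9 + \frac{4 + 2 z}{7} = -9 + \left(\frac{4}{7} + \frac{2 z}{7}\right) = - \frac{59}{7} + \frac{2 z}{7}$)
$f{\left(13,-8 \right)} + 30 I{\left(-10 \right)} = \left(- \frac{59}{7} + \frac{2}{7} \cdot 13\right) + 30 \left(- 10 \left(4 - 10\right)\right) = \left(- \frac{59}{7} + \frac{26}{7}\right) + 30 \left(\left(-10\right) \left(-6\right)\right) = - \frac{33}{7} + 30 \cdot 60 = - \frac{33}{7} + 1800 = \frac{12567}{7}$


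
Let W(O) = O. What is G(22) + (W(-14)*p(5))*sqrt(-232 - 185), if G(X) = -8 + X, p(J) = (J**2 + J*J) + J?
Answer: 14 - 770*I*sqrt(417) ≈ 14.0 - 15724.0*I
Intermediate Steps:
p(J) = J + 2*J**2 (p(J) = (J**2 + J**2) + J = 2*J**2 + J = J + 2*J**2)
G(22) + (W(-14)*p(5))*sqrt(-232 - 185) = (-8 + 22) + (-70*(1 + 2*5))*sqrt(-232 - 185) = 14 + (-70*(1 + 10))*sqrt(-417) = 14 + (-70*11)*(I*sqrt(417)) = 14 + (-14*55)*(I*sqrt(417)) = 14 - 770*I*sqrt(417)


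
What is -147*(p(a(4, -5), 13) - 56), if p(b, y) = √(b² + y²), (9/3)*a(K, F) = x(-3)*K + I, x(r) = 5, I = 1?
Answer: 8232 - 147*√218 ≈ 6061.6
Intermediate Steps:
a(K, F) = ⅓ + 5*K/3 (a(K, F) = (5*K + 1)/3 = (1 + 5*K)/3 = ⅓ + 5*K/3)
-147*(p(a(4, -5), 13) - 56) = -147*(√((⅓ + (5/3)*4)² + 13²) - 56) = -147*(√((⅓ + 20/3)² + 169) - 56) = -147*(√(7² + 169) - 56) = -147*(√(49 + 169) - 56) = -147*(√218 - 56) = -147*(-56 + √218) = 8232 - 147*√218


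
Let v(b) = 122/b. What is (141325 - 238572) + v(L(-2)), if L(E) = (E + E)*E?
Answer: -388927/4 ≈ -97232.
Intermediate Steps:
L(E) = 2*E² (L(E) = (2*E)*E = 2*E²)
(141325 - 238572) + v(L(-2)) = (141325 - 238572) + 122/((2*(-2)²)) = -97247 + 122/((2*4)) = -97247 + 122/8 = -97247 + 122*(⅛) = -97247 + 61/4 = -388927/4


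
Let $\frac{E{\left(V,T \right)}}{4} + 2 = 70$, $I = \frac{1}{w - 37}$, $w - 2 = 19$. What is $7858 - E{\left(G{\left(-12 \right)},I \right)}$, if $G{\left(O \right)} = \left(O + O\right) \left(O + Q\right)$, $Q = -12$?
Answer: $7586$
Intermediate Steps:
$w = 21$ ($w = 2 + 19 = 21$)
$G{\left(O \right)} = 2 O \left(-12 + O\right)$ ($G{\left(O \right)} = \left(O + O\right) \left(O - 12\right) = 2 O \left(-12 + O\right)$)
$I = - \frac{1}{16}$ ($I = \frac{1}{21 - 37} = \frac{1}{-16} = - \frac{1}{16} \approx -0.0625$)
$E{\left(V,T \right)} = 272$ ($E{\left(V,T \right)} = -8 + 4 \cdot 70 = -8 + 280 = 272$)
$7858 - E{\left(G{\left(-12 \right)},I \right)} = 7858 - 272 = 7586$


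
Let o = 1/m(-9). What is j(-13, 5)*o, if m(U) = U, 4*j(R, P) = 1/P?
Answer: -1/180 ≈ -0.0055556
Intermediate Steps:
j(R, P) = 1/(4*P)
o = -1/9 (o = 1/(-9) = -1/9 ≈ -0.11111)
j(-13, 5)*o = ((1/4)/5)*(-1/9) = ((1/4)*(1/5))*(-1/9) = (1/20)*(-1/9) = -1/180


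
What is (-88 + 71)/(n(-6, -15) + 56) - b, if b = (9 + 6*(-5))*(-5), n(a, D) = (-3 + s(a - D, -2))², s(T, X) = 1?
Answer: -6317/60 ≈ -105.28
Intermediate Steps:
n(a, D) = 4 (n(a, D) = (-3 + 1)² = (-2)² = 4)
b = 105 (b = (9 - 30)*(-5) = -21*(-5) = 105)
(-88 + 71)/(n(-6, -15) + 56) - b = (-88 + 71)/(4 + 56) - 1*105 = -17/60 - 105 = -6317/60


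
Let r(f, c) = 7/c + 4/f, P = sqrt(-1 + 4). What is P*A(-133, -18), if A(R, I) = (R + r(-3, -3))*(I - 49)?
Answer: 27470*sqrt(3)/3 ≈ 15860.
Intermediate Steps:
P = sqrt(3) ≈ 1.7320
r(f, c) = 4/f + 7/c
A(R, I) = (-49 + I)*(-11/3 + R) (A(R, I) = (R + (4/(-3) + 7/(-3)))*(I - 49) = (R + (4*(-1/3) + 7*(-1/3)))*(-49 + I) = (R + (-4/3 - 7/3))*(-49 + I) = (R - 11/3)*(-49 + I) = (-11/3 + R)*(-49 + I) = (-49 + I)*(-11/3 + R))
P*A(-133, -18) = sqrt(3)*(539/3 - 49*(-133) - 11/3*(-18) - 18*(-133)) = sqrt(3)*(539/3 + 6517 + 66 + 2394) = sqrt(3)*(27470/3) = 27470*sqrt(3)/3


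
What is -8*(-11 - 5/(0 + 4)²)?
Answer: 181/2 ≈ 90.500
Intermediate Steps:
-8*(-11 - 5/(0 + 4)²) = -8*(-11 - 5/(4²)) = -8*(-11 - 5/16) = -8*(-181/16) = 181/2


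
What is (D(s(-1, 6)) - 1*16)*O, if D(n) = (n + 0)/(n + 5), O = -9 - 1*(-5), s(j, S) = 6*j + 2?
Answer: 80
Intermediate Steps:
s(j, S) = 2 + 6*j
O = -4 (O = -9 + 5 = -4)
D(n) = n/(5 + n)
(D(s(-1, 6)) - 1*16)*O = ((2 + 6*(-1))/(5 + (2 + 6*(-1))) - 1*16)*(-4) = ((2 - 6)/(5 + (2 - 6)) - 16)*(-4) = (-4/(5 - 4) - 16)*(-4) = (-4/1 - 16)*(-4) = (-4*1 - 16)*(-4) = (-4 - 16)*(-4) = -20*(-4) = 80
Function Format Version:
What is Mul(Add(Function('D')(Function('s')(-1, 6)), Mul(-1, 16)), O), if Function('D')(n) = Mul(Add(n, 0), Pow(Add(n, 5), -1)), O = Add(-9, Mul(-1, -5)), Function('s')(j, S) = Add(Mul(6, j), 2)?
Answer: 80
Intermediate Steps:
Function('s')(j, S) = Add(2, Mul(6, j))
O = -4 (O = Add(-9, 5) = -4)
Function('D')(n) = Mul(n, Pow(Add(5, n), -1))
Mul(Add(Function('D')(Function('s')(-1, 6)), Mul(-1, 16)), O) = Mul(Add(Mul(Add(2, Mul(6, -1)), Pow(Add(5, Add(2, Mul(6, -1))), -1)), Mul(-1, 16)), -4) = Mul(Add(Mul(Add(2, -6), Pow(Add(5, Add(2, -6)), -1)), -16), -4) = Mul(Add(Mul(-4, Pow(Add(5, -4), -1)), -16), -4) = Mul(Add(Mul(-4, Pow(1, -1)), -16), -4) = Mul(Add(Mul(-4, 1), -16), -4) = Mul(Add(-4, -16), -4) = Mul(-20, -4) = 80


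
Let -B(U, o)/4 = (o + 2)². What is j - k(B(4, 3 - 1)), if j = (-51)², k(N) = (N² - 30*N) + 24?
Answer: -3439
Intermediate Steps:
B(U, o) = -4*(2 + o)² (B(U, o) = -4*(o + 2)² = -4*(2 + o)²)
k(N) = 24 + N² - 30*N
j = 2601
j - k(B(4, 3 - 1)) = 2601 - (24 + (-4*(2 + (3 - 1))²)² - (-120)*(2 + (3 - 1))²) = 2601 - (24 + (-4*(2 + 2)²)² - (-120)*(2 + 2)²) = 2601 - (24 + (-4*4²)² - (-120)*4²) = 2601 - (24 + (-4*16)² - (-120)*16) = 2601 - (24 + (-64)² - 30*(-64)) = 2601 - (24 + 4096 + 1920) = 2601 - 1*6040 = 2601 - 6040 = -3439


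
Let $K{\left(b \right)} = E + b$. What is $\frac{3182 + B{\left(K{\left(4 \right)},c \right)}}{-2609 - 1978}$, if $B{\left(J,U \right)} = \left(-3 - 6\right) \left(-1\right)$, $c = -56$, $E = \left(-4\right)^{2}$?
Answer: $- \frac{3191}{4587} \approx -0.69566$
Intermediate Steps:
$E = 16$
$K{\left(b \right)} = 16 + b$
$B{\left(J,U \right)} = 9$ ($B{\left(J,U \right)} = \left(-3 - 6\right) \left(-1\right) = \left(-9\right) \left(-1\right) = 9$)
$\frac{3182 + B{\left(K{\left(4 \right)},c \right)}}{-2609 - 1978} = \frac{3182 + 9}{-2609 - 1978} = \frac{3191}{-4587} = 3191 \left(- \frac{1}{4587}\right) = - \frac{3191}{4587}$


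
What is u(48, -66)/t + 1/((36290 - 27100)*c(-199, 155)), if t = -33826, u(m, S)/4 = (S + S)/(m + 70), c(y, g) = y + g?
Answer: 52377653/403497500120 ≈ 0.00012981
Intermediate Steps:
c(y, g) = g + y
u(m, S) = 8*S/(70 + m) (u(m, S) = 4*((S + S)/(m + 70)) = 4*((2*S)/(70 + m)) = 4*(2*S/(70 + m)) = 8*S/(70 + m))
u(48, -66)/t + 1/((36290 - 27100)*c(-199, 155)) = (8*(-66)/(70 + 48))/(-33826) + 1/((36290 - 27100)*(155 - 199)) = (8*(-66)/118)*(-1/33826) + 1/(9190*(-44)) = (8*(-66)*(1/118))*(-1/33826) + (1/9190)*(-1/44) = -264/59*(-1/33826) - 1/404360 = 132/997867 - 1/404360 = 52377653/403497500120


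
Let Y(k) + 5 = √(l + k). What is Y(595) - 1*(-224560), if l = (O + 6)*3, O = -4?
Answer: 224555 + √601 ≈ 2.2458e+5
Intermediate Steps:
l = 6 (l = (-4 + 6)*3 = 2*3 = 6)
Y(k) = -5 + √(6 + k)
Y(595) - 1*(-224560) = (-5 + √(6 + 595)) - 1*(-224560) = (-5 + √601) + 224560 = 224555 + √601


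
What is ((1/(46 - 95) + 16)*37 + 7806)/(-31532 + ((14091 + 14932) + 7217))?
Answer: 411465/230692 ≈ 1.7836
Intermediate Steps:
((1/(46 - 95) + 16)*37 + 7806)/(-31532 + ((14091 + 14932) + 7217)) = ((1/(-49) + 16)*37 + 7806)/(-31532 + (29023 + 7217)) = ((-1/49 + 16)*37 + 7806)/(-31532 + 36240) = ((783/49)*37 + 7806)/4708 = (28971/49 + 7806)*(1/4708) = (411465/49)*(1/4708) = 411465/230692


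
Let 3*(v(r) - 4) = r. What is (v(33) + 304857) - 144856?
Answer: 160016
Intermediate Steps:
v(r) = 4 + r/3
(v(33) + 304857) - 144856 = ((4 + (1/3)*33) + 304857) - 144856 = ((4 + 11) + 304857) - 144856 = (15 + 304857) - 144856 = 304872 - 144856 = 160016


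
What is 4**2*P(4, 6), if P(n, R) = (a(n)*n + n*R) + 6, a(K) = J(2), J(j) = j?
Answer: 608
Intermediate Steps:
a(K) = 2
P(n, R) = 6 + 2*n + R*n (P(n, R) = (2*n + n*R) + 6 = (2*n + R*n) + 6 = 6 + 2*n + R*n)
4**2*P(4, 6) = 4**2*(6 + 2*4 + 6*4) = 16*(6 + 8 + 24) = 16*38 = 608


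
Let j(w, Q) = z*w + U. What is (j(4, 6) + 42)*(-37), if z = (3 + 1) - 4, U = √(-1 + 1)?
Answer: -1554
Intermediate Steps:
U = 0 (U = √0 = 0)
z = 0 (z = 4 - 4 = 0)
j(w, Q) = 0 (j(w, Q) = 0*w + 0 = 0 + 0 = 0)
(j(4, 6) + 42)*(-37) = (0 + 42)*(-37) = 42*(-37) = -1554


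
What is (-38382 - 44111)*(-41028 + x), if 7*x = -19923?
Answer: 25335167667/7 ≈ 3.6193e+9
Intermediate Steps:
x = -19923/7 (x = (1/7)*(-19923) = -19923/7 ≈ -2846.1)
(-38382 - 44111)*(-41028 + x) = (-38382 - 44111)*(-41028 - 19923/7) = -82493*(-307119/7) = 25335167667/7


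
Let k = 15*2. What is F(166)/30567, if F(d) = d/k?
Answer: 83/458505 ≈ 0.00018102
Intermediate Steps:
k = 30
F(d) = d/30
F(166)/30567 = ((1/30)*166)/30567 = (83/15)*(1/30567) = 83/458505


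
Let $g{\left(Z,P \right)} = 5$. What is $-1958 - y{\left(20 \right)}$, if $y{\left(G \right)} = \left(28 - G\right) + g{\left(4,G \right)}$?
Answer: $-1971$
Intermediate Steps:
$y{\left(G \right)} = 33 - G$ ($y{\left(G \right)} = \left(28 - G\right) + 5 = 33 - G$)
$-1958 - y{\left(20 \right)} = -1958 - \left(33 - 20\right) = -1958 - 13 = -1971$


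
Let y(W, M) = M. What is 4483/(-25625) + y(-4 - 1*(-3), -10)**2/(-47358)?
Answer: -107434207/606774375 ≈ -0.17706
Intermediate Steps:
4483/(-25625) + y(-4 - 1*(-3), -10)**2/(-47358) = 4483/(-25625) + (-10)**2/(-47358) = 4483*(-1/25625) + 100*(-1/47358) = -4483/25625 - 50/23679 = -107434207/606774375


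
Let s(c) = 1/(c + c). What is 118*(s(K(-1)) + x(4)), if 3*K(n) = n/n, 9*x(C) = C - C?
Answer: 177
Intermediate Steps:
x(C) = 0 (x(C) = (C - C)/9 = (⅑)*0 = 0)
K(n) = ⅓ (K(n) = (n/n)/3 = (⅓)*1 = ⅓)
s(c) = 1/(2*c)
118*(s(K(-1)) + x(4)) = 118*(1/(2*(⅓)) + 0) = 118*((½)*3 + 0) = 118*(3/2 + 0) = 118*(3/2) = 177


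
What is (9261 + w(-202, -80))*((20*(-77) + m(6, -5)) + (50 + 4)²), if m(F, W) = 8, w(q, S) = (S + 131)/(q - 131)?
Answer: 1422688336/111 ≈ 1.2817e+7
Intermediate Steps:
w(q, S) = (131 + S)/(-131 + q)
(9261 + w(-202, -80))*((20*(-77) + m(6, -5)) + (50 + 4)²) = (9261 + (131 - 80)/(-131 - 202))*((20*(-77) + 8) + (50 + 4)²) = (9261 + 51/(-333))*((-1540 + 8) + 54²) = (9261 - 1/333*51)*(-1532 + 2916) = (9261 - 17/111)*1384 = (1027954/111)*1384 = 1422688336/111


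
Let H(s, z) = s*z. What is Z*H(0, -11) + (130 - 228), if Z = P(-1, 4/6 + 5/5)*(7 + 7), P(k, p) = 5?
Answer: -98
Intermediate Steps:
Z = 70 (Z = 5*(7 + 7) = 5*14 = 70)
Z*H(0, -11) + (130 - 228) = 70*(0*(-11)) + (130 - 228) = 70*0 - 98 = 0 - 98 = -98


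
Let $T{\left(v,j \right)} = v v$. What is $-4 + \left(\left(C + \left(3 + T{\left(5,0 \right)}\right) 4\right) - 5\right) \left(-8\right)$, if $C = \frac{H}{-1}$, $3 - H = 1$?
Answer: $-844$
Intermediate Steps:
$H = 2$ ($H = 3 - 1 = 2$)
$C = -2$ ($C = \frac{2}{-1} = 2 \left(-1\right) = -2$)
$T{\left(v,j \right)} = v^{2}$
$-4 + \left(\left(C + \left(3 + T{\left(5,0 \right)}\right) 4\right) - 5\right) \left(-8\right) = -4 + \left(\left(-2 + \left(3 + 5^{2}\right) 4\right) - 5\right) \left(-8\right) = -4 + \left(\left(-2 + \left(3 + 25\right) 4\right) - 5\right) \left(-8\right) = -4 + \left(\left(-2 + 28 \cdot 4\right) - 5\right) \left(-8\right) = -4 + \left(\left(-2 + 112\right) - 5\right) \left(-8\right) = -4 + \left(110 - 5\right) \left(-8\right) = -4 + 105 \left(-8\right) = -4 - 840 = -844$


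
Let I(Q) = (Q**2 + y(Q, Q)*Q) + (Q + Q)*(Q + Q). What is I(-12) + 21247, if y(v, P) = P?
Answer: 22111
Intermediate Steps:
I(Q) = 6*Q**2 (I(Q) = (Q**2 + Q*Q) + (Q + Q)*(Q + Q) = (Q**2 + Q**2) + (2*Q)*(2*Q) = 2*Q**2 + 4*Q**2 = 6*Q**2)
I(-12) + 21247 = 6*(-12)**2 + 21247 = 6*144 + 21247 = 864 + 21247 = 22111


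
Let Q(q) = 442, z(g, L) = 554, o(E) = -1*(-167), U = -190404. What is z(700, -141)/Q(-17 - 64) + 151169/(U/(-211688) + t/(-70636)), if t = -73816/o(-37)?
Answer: 5214072929536508391/31239343271461 ≈ 1.6691e+5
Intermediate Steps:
o(E) = 167
t = -73816/167 ≈ -442.01
z(700, -141)/Q(-17 - 64) + 151169/(U/(-211688) + t/(-70636)) = 554/442 + 151169/(-190404/(-211688) - 73816/167/(-70636)) = 554*(1/442) + 151169/(-190404*(-1/211688) - 73816/167*(-1/70636)) = 277/221 + 151169/(47601/52922 + 18454/2949053) = 277/221 + 151169/(141354494441/156069782866) = 277/221 + 151169*(156069782866/141354494441) = 277/221 + 23592913006070354/141354494441 = 5214072929536508391/31239343271461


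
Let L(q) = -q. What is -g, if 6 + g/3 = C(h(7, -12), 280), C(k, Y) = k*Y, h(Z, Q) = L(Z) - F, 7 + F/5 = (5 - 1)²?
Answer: 43698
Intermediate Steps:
F = 45 (F = -35 + 5*(5 - 1)² = -35 + 5*4² = -35 + 5*16 = -35 + 80 = 45)
h(Z, Q) = -45 - Z (h(Z, Q) = -Z - 1*45 = -Z - 45 = -45 - Z)
C(k, Y) = Y*k
g = -43698 (g = -18 + 3*(280*(-45 - 1*7)) = -18 + 3*(280*(-45 - 7)) = -18 + 3*(280*(-52)) = -18 + 3*(-14560) = -18 - 43680 = -43698)
-g = -1*(-43698) = 43698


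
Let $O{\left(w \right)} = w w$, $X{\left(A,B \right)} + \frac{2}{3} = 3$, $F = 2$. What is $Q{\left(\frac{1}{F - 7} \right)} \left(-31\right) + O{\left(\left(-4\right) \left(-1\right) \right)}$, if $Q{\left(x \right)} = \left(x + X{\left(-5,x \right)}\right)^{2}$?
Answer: $- \frac{28144}{225} \approx -125.08$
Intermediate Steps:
$X{\left(A,B \right)} = \frac{7}{3}$ ($X{\left(A,B \right)} = - \frac{2}{3} + 3 = \frac{7}{3}$)
$O{\left(w \right)} = w^{2}$
$Q{\left(x \right)} = \left(\frac{7}{3} + x\right)^{2}$ ($Q{\left(x \right)} = \left(x + \frac{7}{3}\right)^{2} = \left(\frac{7}{3} + x\right)^{2}$)
$Q{\left(\frac{1}{F - 7} \right)} \left(-31\right) + O{\left(\left(-4\right) \left(-1\right) \right)} = \frac{\left(7 + \frac{3}{2 - 7}\right)^{2}}{9} \left(-31\right) + \left(\left(-4\right) \left(-1\right)\right)^{2} = \frac{\left(7 + \frac{3}{-5}\right)^{2}}{9} \left(-31\right) + 4^{2} = \frac{\left(7 + 3 \left(- \frac{1}{5}\right)\right)^{2}}{9} \left(-31\right) + 16 = \frac{\left(7 - \frac{3}{5}\right)^{2}}{9} \left(-31\right) + 16 = \frac{\left(\frac{32}{5}\right)^{2}}{9} \left(-31\right) + 16 = \frac{1}{9} \cdot \frac{1024}{25} \left(-31\right) + 16 = \frac{1024}{225} \left(-31\right) + 16 = - \frac{31744}{225} + 16 = - \frac{28144}{225}$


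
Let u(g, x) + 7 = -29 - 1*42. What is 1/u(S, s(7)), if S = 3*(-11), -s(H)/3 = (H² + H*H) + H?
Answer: -1/78 ≈ -0.012821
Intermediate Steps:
s(H) = -6*H² - 3*H (s(H) = -3*((H² + H*H) + H) = -3*((H² + H²) + H) = -3*(2*H² + H) = -3*(H + 2*H²) = -6*H² - 3*H)
S = -33
u(g, x) = -78 (u(g, x) = -7 + (-29 - 1*42) = -7 + (-29 - 42) = -7 - 71 = -78)
1/u(S, s(7)) = 1/(-78) = -1/78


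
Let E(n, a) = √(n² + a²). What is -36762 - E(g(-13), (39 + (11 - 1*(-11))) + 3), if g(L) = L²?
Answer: -36762 - 17*√113 ≈ -36943.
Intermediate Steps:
E(n, a) = √(a² + n²)
-36762 - E(g(-13), (39 + (11 - 1*(-11))) + 3) = -36762 - √(((39 + (11 - 1*(-11))) + 3)² + ((-13)²)²) = -36762 - √(((39 + (11 + 11)) + 3)² + 169²) = -36762 - √(((39 + 22) + 3)² + 28561) = -36762 - √((61 + 3)² + 28561) = -36762 - √(64² + 28561) = -36762 - √(4096 + 28561) = -36762 - √32657 = -36762 - 17*√113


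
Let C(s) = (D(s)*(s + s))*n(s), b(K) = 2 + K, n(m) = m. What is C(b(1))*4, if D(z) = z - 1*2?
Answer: 72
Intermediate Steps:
D(z) = -2 + z (D(z) = z - 2 = -2 + z)
C(s) = 2*s**2*(-2 + s) (C(s) = ((-2 + s)*(s + s))*s = ((-2 + s)*(2*s))*s = (2*s*(-2 + s))*s = 2*s**2*(-2 + s))
C(b(1))*4 = (2*(2 + 1)**2*(-2 + (2 + 1)))*4 = (2*3**2*(-2 + 3))*4 = (2*9*1)*4 = 18*4 = 72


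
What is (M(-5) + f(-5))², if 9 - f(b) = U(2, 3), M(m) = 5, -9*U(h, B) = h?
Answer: 16384/81 ≈ 202.27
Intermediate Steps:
U(h, B) = -h/9
f(b) = 83/9 (f(b) = 9 - (-1)*2/9 = 9 - 1*(-2/9) = 9 + 2/9 = 83/9)
(M(-5) + f(-5))² = (5 + 83/9)² = (128/9)² = 16384/81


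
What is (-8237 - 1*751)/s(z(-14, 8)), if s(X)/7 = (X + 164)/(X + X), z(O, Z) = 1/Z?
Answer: -2568/1313 ≈ -1.9558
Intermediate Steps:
s(X) = 7*(164 + X)/(2*X) (s(X) = 7*((X + 164)/(X + X)) = 7*((164 + X)/((2*X))) = 7*((164 + X)*(1/(2*X))) = 7*((164 + X)/(2*X)) = 7*(164 + X)/(2*X))
(-8237 - 1*751)/s(z(-14, 8)) = (-8237 - 1*751)/(7/2 + 574/(1/8)) = (-8237 - 751)/(7/2 + 574/(⅛)) = -8988/(7/2 + 574*8) = -8988/(7/2 + 4592) = -8988/9191/2 = -8988*2/9191 = -2568/1313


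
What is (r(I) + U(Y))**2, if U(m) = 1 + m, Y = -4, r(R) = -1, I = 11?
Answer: 16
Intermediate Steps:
(r(I) + U(Y))**2 = (-1 + (1 - 4))**2 = (-1 - 3)**2 = (-4)**2 = 16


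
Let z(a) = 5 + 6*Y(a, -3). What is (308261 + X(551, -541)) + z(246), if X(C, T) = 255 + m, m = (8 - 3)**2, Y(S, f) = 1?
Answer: 308552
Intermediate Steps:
m = 25 (m = 5**2 = 25)
X(C, T) = 280 (X(C, T) = 255 + 25 = 280)
z(a) = 11 (z(a) = 5 + 6*1 = 5 + 6 = 11)
(308261 + X(551, -541)) + z(246) = (308261 + 280) + 11 = 308541 + 11 = 308552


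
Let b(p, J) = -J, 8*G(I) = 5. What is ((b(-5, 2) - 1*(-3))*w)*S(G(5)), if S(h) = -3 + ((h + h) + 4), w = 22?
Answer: 99/2 ≈ 49.500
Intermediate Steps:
G(I) = 5/8 (G(I) = (1/8)*5 = 5/8)
S(h) = 1 + 2*h (S(h) = -3 + (2*h + 4) = -3 + (4 + 2*h) = 1 + 2*h)
((b(-5, 2) - 1*(-3))*w)*S(G(5)) = ((-1*2 - 1*(-3))*22)*(1 + 2*(5/8)) = ((-2 + 3)*22)*(1 + 5/4) = (1*22)*(9/4) = 22*(9/4) = 99/2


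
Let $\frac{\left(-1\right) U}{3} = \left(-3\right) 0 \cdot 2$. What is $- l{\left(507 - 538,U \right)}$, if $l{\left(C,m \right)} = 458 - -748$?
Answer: $-1206$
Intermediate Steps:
$U = 0$ ($U = - 3 \left(-3\right) 0 \cdot 2 = - 3 \cdot 0 \cdot 2 = \left(-3\right) 0 = 0$)
$l{\left(C,m \right)} = 1206$ ($l{\left(C,m \right)} = 458 + 748 = 1206$)
$- l{\left(507 - 538,U \right)} = \left(-1\right) 1206 = -1206$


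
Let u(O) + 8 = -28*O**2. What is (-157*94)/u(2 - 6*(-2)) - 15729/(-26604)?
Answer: 1663432/507693 ≈ 3.2765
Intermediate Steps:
u(O) = -8 - 28*O**2
(-157*94)/u(2 - 6*(-2)) - 15729/(-26604) = (-157*94)/(-8 - 28*(2 - 6*(-2))**2) - 15729/(-26604) = -14758/(-8 - 28*(2 + 12)**2) - 15729*(-1/26604) = -14758/(-8 - 28*14**2) + 5243/8868 = -14758/(-8 - 28*196) + 5243/8868 = -14758/(-8 - 5488) + 5243/8868 = -14758/(-5496) + 5243/8868 = -14758*(-1/5496) + 5243/8868 = 7379/2748 + 5243/8868 = 1663432/507693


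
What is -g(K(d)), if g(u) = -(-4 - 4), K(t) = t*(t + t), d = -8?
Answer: -8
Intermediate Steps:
K(t) = 2*t² (K(t) = t*(2*t) = 2*t²)
g(u) = 8 (g(u) = -1*(-8) = 8)
-g(K(d)) = -1*8 = -8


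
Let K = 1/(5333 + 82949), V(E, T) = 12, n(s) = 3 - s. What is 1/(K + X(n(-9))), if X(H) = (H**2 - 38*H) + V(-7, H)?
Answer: -88282/26484599 ≈ -0.0033333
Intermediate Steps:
K = 1/88282 ≈ 1.1327e-5
X(H) = 12 + H**2 - 38*H (X(H) = (H**2 - 38*H) + 12 = 12 + H**2 - 38*H)
1/(K + X(n(-9))) = 1/(1/88282 + (12 + (3 - 1*(-9))**2 - 38*(3 - 1*(-9)))) = 1/(1/88282 + (12 + (3 + 9)**2 - 38*(3 + 9))) = 1/(1/88282 + (12 + 12**2 - 38*12)) = 1/(1/88282 + (12 + 144 - 456)) = 1/(1/88282 - 300) = 1/(-26484599/88282) = -88282/26484599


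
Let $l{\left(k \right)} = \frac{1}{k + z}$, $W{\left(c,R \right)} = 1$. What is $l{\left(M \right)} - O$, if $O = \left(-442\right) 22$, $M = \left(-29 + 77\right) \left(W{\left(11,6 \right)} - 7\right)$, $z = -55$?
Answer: $\frac{3335331}{343} \approx 9724.0$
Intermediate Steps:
$M = -288$ ($M = \left(-29 + 77\right) \left(1 - 7\right) = 48 \left(-6\right) = -288$)
$l{\left(k \right)} = \frac{1}{-55 + k}$ ($l{\left(k \right)} = \frac{1}{k - 55} = \frac{1}{-55 + k}$)
$O = -9724$
$l{\left(M \right)} - O = \frac{1}{-55 - 288} - -9724 = \frac{1}{-343} + 9724 = - \frac{1}{343} + 9724 = \frac{3335331}{343}$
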